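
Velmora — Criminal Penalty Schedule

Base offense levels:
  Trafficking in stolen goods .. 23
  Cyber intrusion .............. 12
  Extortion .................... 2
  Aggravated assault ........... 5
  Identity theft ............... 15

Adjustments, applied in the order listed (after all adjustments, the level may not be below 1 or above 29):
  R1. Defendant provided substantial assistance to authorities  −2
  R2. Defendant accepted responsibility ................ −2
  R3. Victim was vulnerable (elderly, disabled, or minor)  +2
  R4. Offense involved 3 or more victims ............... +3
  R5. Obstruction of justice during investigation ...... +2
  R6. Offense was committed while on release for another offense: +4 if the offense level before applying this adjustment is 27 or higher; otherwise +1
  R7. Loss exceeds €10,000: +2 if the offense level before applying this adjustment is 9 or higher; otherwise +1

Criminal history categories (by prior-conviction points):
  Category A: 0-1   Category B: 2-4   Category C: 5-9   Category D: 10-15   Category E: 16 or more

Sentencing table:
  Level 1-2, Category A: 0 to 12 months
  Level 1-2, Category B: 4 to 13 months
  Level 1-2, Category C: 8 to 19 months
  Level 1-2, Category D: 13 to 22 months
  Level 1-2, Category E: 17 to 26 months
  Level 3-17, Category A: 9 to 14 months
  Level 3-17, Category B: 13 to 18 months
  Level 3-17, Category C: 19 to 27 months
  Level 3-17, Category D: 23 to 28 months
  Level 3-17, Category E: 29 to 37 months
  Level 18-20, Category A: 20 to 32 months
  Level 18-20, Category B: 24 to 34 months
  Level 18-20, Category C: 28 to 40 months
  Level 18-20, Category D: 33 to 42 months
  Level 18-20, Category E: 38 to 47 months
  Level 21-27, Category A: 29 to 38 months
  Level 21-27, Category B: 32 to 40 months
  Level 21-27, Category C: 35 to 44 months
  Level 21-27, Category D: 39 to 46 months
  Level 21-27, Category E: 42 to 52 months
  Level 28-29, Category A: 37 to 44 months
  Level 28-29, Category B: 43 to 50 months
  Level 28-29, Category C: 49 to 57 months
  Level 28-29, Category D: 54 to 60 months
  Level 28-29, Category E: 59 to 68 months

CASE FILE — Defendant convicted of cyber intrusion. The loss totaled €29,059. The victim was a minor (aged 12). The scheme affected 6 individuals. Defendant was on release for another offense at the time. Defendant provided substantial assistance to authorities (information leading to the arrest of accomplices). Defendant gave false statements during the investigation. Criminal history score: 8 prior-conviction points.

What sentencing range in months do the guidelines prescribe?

28-40 months

Base offense level for cyber intrusion: 12.
R1 applies: 12 − 2 = 10.
R2 does not apply.
R3 applies: 10 + 2 = 12.
R4 applies: 12 + 3 = 15.
R5 applies: 15 + 2 = 17.
R6 applies (level before this adjustment is 17 < 27, so +1): 17 + 1 = 18.
R7 applies (level before this adjustment is 18 ≥ 9, so +2): 18 + 2 = 20.
Final offense level: 20.
Criminal history: 8 prior points → Category C (5-9).
Level 20 falls in the 18-20 band.
Grid: Level 18-20 × Category C = 28-40 months.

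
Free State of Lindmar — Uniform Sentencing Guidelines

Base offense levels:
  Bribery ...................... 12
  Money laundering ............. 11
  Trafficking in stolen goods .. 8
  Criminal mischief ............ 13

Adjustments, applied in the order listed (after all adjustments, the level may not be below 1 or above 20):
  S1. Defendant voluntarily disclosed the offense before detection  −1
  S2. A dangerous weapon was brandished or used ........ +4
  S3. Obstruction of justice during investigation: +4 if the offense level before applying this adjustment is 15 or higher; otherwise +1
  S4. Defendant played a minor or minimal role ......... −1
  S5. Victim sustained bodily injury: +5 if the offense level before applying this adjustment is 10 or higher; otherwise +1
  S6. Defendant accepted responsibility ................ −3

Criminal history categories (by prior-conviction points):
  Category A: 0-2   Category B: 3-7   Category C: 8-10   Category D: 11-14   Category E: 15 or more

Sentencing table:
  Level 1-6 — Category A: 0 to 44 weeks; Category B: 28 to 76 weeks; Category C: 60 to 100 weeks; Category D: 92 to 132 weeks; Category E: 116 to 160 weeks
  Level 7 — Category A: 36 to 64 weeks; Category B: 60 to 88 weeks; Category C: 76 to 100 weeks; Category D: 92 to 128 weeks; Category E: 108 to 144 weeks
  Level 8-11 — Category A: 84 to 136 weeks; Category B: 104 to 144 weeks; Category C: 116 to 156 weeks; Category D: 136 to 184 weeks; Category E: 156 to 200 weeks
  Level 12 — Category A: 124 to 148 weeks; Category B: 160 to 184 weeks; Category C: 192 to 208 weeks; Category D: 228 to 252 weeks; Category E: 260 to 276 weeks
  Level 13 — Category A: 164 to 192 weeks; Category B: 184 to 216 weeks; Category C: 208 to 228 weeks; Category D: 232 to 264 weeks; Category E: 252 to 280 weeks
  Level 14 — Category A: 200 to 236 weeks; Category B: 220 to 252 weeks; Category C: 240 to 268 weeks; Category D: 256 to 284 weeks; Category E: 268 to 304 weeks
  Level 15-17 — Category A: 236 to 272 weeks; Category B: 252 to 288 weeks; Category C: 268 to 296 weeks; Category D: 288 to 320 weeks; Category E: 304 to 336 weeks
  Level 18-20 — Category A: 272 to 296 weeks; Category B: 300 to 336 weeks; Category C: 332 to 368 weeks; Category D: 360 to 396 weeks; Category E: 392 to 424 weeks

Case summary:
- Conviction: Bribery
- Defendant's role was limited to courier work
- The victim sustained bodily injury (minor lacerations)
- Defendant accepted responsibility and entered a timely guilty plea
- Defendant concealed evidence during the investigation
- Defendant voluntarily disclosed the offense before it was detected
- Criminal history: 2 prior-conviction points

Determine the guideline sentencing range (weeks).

Base offense level for bribery: 12.
S1 applies: 12 − 1 = 11.
S2 does not apply.
S3 applies (level before this adjustment is 11 < 15, so +1): 11 + 1 = 12.
S4 applies: 12 − 1 = 11.
S5 applies (level before this adjustment is 11 ≥ 10, so +5): 11 + 5 = 16.
S6 applies: 16 − 3 = 13.
Final offense level: 13.
Criminal history: 2 prior points → Category A (0-2).
Level 13 falls in the 13 band.
Grid: Level 13 × Category A = 164-192 weeks.

164-192 weeks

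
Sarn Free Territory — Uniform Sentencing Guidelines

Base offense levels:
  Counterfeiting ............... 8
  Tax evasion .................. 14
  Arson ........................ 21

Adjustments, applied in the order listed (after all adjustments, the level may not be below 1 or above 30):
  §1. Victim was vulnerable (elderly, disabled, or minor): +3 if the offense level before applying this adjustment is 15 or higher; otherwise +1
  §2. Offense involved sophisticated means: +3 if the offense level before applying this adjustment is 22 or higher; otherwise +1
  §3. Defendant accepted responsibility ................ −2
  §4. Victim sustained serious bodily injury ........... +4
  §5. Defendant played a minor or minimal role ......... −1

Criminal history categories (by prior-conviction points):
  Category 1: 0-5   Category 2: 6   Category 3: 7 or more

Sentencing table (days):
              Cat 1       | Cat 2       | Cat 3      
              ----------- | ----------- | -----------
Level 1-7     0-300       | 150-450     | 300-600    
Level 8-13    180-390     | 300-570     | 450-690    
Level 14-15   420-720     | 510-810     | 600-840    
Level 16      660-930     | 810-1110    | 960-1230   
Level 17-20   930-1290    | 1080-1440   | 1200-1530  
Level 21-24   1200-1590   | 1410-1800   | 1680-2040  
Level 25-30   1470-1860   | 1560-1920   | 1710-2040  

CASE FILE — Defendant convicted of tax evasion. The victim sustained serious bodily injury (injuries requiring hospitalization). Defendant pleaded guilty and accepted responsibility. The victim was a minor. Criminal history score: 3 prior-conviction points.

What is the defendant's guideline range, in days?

Base offense level for tax evasion: 14.
§1 applies (level before this adjustment is 14 < 15, so +1): 14 + 1 = 15.
§2 does not apply.
§3 applies: 15 − 2 = 13.
§4 applies: 13 + 4 = 17.
Final offense level: 17.
Criminal history: 3 prior points → Category 1 (0-5).
Level 17 falls in the 17-20 band.
Grid: Level 17-20 × Category 1 = 930-1290 days.

930-1290 days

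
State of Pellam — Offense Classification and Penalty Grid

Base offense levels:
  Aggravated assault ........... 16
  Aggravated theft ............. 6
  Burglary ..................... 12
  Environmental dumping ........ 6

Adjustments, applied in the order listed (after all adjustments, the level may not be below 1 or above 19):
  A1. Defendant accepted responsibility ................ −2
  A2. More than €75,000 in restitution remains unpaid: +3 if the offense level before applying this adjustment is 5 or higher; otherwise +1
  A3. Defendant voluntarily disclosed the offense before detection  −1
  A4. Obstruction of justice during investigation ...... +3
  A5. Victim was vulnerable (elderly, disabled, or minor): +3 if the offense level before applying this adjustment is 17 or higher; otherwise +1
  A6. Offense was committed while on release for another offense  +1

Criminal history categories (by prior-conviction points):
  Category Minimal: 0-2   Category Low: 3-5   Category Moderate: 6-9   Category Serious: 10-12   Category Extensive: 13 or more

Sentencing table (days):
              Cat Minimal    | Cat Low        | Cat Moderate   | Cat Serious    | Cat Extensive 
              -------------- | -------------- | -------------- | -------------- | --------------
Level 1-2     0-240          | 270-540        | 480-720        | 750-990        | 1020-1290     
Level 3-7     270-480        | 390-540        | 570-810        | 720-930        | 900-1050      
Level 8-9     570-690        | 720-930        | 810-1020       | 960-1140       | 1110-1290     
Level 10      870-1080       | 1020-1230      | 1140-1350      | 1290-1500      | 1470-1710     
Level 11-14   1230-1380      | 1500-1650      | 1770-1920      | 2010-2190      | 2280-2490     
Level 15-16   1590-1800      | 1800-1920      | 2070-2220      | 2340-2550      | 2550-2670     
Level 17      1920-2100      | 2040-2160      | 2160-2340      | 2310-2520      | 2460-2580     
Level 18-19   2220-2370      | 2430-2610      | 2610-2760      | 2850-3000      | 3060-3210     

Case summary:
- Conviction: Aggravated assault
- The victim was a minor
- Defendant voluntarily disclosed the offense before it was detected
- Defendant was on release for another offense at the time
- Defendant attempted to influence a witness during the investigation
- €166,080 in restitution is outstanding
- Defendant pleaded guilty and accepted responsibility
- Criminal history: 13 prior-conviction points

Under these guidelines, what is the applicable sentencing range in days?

3060-3210 days

Base offense level for aggravated assault: 16.
A1 applies: 16 − 2 = 14.
A2 applies (level before this adjustment is 14 ≥ 5, so +3): 14 + 3 = 17.
A3 applies: 17 − 1 = 16.
A4 applies: 16 + 3 = 19.
A5 applies (level before this adjustment is 19 ≥ 17, so +3): 19 + 3 = 22.
A6 applies: 22 + 1 = 23.
Level 23 exceeds the maximum of 19; capped at 19.
Final offense level: 19.
Criminal history: 13 prior points → Category Extensive (13+).
Level 19 falls in the 18-19 band.
Grid: Level 18-19 × Category Extensive = 3060-3210 days.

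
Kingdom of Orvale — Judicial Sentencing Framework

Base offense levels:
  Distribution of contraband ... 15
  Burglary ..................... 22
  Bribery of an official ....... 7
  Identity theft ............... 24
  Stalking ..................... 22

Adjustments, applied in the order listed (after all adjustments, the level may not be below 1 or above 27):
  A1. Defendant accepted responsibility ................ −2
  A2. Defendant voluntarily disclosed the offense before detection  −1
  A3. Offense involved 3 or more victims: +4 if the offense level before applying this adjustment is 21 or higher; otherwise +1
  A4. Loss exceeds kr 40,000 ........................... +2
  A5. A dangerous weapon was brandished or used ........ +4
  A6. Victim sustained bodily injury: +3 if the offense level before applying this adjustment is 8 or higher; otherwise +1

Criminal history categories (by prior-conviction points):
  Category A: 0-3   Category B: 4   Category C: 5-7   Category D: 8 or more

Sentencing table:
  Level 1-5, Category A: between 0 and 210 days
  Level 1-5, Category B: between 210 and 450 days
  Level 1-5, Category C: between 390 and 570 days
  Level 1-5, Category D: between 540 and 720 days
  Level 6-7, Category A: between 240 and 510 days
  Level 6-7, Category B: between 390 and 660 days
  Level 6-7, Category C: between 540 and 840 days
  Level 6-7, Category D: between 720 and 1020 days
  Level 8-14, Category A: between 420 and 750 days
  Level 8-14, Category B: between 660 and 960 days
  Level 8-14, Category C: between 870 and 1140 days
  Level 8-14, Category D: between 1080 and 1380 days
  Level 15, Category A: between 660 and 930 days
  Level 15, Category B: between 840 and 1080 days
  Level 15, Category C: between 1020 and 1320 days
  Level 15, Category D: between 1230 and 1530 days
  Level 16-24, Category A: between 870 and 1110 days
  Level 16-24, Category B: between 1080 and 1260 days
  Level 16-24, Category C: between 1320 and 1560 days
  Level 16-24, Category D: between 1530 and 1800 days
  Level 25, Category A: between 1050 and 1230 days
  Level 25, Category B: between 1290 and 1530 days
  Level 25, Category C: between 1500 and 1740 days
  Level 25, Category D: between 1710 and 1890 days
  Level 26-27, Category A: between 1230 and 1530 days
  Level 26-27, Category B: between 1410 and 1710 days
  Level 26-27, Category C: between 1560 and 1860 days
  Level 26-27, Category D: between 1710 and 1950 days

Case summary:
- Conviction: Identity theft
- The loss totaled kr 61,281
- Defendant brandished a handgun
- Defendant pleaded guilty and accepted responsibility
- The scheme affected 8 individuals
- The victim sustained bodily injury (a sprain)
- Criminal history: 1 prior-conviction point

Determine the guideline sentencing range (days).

Base offense level for identity theft: 24.
A1 applies: 24 − 2 = 22.
A2 does not apply.
A3 applies (level before this adjustment is 22 ≥ 21, so +4): 22 + 4 = 26.
A4 applies: 26 + 2 = 28.
A5 applies: 28 + 4 = 32.
A6 applies (level before this adjustment is 32 ≥ 8, so +3): 32 + 3 = 35.
Level 35 exceeds the maximum of 27; capped at 27.
Final offense level: 27.
Criminal history: 1 prior point → Category A (0-3).
Level 27 falls in the 26-27 band.
Grid: Level 26-27 × Category A = 1230-1530 days.

1230-1530 days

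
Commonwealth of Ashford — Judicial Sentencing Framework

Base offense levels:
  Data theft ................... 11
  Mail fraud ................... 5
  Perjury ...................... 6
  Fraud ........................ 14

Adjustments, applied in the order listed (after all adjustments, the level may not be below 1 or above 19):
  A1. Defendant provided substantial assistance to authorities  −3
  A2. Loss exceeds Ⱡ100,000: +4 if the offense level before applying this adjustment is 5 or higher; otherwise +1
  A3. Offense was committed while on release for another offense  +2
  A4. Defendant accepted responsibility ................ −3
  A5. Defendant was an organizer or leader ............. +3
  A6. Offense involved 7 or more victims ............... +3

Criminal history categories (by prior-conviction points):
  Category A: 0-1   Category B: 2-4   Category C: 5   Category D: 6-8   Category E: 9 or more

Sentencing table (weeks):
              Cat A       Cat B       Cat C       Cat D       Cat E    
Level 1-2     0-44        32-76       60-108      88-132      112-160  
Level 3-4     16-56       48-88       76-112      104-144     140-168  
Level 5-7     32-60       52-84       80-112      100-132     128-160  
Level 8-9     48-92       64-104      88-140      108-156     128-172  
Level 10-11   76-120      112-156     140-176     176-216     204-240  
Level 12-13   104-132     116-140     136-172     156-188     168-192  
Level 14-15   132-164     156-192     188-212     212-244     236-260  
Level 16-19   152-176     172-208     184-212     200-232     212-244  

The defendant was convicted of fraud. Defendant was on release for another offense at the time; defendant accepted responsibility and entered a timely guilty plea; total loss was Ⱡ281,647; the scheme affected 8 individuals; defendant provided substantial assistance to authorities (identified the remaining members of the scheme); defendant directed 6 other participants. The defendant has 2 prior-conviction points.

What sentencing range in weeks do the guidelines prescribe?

172-208 weeks

Base offense level for fraud: 14.
A1 applies: 14 − 3 = 11.
A2 applies (level before this adjustment is 11 ≥ 5, so +4): 11 + 4 = 15.
A3 applies: 15 + 2 = 17.
A4 applies: 17 − 3 = 14.
A5 applies: 14 + 3 = 17.
A6 applies: 17 + 3 = 20.
Level 20 exceeds the maximum of 19; capped at 19.
Final offense level: 19.
Criminal history: 2 prior points → Category B (2-4).
Level 19 falls in the 16-19 band.
Grid: Level 16-19 × Category B = 172-208 weeks.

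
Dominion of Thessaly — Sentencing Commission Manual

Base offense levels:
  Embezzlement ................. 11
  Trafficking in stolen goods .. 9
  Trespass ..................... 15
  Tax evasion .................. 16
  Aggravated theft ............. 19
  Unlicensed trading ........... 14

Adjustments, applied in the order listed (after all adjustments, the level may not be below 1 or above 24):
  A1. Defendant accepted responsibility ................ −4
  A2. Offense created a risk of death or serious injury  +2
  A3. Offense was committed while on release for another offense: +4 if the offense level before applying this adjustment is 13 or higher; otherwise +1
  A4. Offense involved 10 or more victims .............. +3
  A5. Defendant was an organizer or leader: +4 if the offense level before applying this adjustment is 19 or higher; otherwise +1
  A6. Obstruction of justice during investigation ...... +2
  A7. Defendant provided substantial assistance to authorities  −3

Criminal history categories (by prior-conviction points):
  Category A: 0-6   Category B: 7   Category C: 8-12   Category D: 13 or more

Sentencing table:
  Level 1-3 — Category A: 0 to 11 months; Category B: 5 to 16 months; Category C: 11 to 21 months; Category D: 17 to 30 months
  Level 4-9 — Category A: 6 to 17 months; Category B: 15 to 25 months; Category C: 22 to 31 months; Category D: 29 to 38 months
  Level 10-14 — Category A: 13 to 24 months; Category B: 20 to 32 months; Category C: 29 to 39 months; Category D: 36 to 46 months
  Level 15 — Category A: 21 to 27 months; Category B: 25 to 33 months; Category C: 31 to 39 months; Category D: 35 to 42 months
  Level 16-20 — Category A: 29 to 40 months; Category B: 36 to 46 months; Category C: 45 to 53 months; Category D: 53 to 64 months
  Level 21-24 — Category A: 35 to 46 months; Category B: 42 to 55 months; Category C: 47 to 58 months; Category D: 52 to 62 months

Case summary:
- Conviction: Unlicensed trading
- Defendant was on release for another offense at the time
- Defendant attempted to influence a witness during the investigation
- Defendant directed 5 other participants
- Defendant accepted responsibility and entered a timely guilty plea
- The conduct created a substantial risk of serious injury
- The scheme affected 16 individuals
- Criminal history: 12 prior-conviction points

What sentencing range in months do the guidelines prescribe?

Base offense level for unlicensed trading: 14.
A1 applies: 14 − 4 = 10.
A2 applies: 10 + 2 = 12.
A3 applies (level before this adjustment is 12 < 13, so +1): 12 + 1 = 13.
A4 applies: 13 + 3 = 16.
A5 applies (level before this adjustment is 16 < 19, so +1): 16 + 1 = 17.
A6 applies: 17 + 2 = 19.
A7 does not apply.
Final offense level: 19.
Criminal history: 12 prior points → Category C (8-12).
Level 19 falls in the 16-20 band.
Grid: Level 16-20 × Category C = 45-53 months.

45-53 months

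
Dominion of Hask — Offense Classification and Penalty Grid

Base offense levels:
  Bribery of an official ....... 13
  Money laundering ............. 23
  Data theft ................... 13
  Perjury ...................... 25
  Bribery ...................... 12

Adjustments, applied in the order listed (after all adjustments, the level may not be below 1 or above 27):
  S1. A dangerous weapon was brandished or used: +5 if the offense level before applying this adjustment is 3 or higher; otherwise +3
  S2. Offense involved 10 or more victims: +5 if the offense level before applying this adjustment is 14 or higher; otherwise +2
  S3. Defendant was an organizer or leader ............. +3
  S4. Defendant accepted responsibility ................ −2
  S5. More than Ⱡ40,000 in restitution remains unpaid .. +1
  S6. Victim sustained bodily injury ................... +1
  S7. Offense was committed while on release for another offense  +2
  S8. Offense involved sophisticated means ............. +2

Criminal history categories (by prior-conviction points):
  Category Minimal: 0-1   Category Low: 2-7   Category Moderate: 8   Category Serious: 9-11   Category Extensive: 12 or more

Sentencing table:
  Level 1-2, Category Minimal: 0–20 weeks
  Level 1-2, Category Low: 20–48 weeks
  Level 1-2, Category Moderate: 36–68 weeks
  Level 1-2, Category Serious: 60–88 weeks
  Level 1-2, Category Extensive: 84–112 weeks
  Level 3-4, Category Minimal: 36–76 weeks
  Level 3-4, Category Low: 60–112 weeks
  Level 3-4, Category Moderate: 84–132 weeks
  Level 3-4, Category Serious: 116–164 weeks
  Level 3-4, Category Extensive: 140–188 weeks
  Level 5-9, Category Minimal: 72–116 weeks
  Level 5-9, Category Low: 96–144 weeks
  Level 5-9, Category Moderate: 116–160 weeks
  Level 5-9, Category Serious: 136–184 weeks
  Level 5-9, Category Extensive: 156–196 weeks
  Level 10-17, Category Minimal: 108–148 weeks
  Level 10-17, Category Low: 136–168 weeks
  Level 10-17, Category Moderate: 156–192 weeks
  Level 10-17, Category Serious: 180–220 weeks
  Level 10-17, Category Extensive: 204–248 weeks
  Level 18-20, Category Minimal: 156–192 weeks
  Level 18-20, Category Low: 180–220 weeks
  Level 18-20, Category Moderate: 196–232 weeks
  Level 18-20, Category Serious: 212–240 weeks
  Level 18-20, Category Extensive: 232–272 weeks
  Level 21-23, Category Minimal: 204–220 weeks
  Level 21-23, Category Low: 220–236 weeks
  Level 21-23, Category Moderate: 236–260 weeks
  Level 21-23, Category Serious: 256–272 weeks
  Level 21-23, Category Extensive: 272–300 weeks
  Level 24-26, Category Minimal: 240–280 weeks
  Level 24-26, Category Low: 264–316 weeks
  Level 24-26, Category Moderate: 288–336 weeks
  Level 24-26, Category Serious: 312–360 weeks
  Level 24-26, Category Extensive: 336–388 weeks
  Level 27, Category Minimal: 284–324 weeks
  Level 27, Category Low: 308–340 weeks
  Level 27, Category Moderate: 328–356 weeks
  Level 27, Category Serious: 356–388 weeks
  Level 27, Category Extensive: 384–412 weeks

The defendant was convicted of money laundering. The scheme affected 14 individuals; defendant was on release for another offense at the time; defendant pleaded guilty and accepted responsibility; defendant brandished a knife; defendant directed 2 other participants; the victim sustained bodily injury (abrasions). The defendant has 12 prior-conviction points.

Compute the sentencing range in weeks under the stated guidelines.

Base offense level for money laundering: 23.
S1 applies (level before this adjustment is 23 ≥ 3, so +5): 23 + 5 = 28.
S2 applies (level before this adjustment is 28 ≥ 14, so +5): 28 + 5 = 33.
S3 applies: 33 + 3 = 36.
S4 applies: 36 − 2 = 34.
S6 applies: 34 + 1 = 35.
S7 applies: 35 + 2 = 37.
Level 37 exceeds the maximum of 27; capped at 27.
Final offense level: 27.
Criminal history: 12 prior points → Category Extensive (12+).
Level 27 falls in the 27 band.
Grid: Level 27 × Category Extensive = 384-412 weeks.

384-412 weeks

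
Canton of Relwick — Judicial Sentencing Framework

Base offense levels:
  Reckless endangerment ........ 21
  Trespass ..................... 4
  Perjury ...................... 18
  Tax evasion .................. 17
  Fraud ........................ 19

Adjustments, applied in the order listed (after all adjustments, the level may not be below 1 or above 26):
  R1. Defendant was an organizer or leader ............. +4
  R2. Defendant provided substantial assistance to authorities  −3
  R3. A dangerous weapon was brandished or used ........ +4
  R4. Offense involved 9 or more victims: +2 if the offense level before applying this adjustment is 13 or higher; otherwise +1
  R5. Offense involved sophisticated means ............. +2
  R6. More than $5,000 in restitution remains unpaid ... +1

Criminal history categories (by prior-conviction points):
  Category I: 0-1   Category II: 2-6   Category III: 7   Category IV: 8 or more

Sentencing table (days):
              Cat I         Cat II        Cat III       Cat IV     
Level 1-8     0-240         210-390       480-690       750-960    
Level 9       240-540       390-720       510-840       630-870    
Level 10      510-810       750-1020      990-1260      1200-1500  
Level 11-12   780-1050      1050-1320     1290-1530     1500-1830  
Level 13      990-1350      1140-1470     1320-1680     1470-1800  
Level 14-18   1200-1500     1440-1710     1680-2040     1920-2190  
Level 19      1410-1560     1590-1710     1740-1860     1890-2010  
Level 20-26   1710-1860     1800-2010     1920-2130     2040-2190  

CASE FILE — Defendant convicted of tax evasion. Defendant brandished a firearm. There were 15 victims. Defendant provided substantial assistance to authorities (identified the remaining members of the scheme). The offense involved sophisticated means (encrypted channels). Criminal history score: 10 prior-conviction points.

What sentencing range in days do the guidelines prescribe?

Base offense level for tax evasion: 17.
R2 applies: 17 − 3 = 14.
R3 applies: 14 + 4 = 18.
R4 applies (level before this adjustment is 18 ≥ 13, so +2): 18 + 2 = 20.
R5 applies: 20 + 2 = 22.
R6 does not apply.
Final offense level: 22.
Criminal history: 10 prior points → Category IV (8+).
Level 22 falls in the 20-26 band.
Grid: Level 20-26 × Category IV = 2040-2190 days.

2040-2190 days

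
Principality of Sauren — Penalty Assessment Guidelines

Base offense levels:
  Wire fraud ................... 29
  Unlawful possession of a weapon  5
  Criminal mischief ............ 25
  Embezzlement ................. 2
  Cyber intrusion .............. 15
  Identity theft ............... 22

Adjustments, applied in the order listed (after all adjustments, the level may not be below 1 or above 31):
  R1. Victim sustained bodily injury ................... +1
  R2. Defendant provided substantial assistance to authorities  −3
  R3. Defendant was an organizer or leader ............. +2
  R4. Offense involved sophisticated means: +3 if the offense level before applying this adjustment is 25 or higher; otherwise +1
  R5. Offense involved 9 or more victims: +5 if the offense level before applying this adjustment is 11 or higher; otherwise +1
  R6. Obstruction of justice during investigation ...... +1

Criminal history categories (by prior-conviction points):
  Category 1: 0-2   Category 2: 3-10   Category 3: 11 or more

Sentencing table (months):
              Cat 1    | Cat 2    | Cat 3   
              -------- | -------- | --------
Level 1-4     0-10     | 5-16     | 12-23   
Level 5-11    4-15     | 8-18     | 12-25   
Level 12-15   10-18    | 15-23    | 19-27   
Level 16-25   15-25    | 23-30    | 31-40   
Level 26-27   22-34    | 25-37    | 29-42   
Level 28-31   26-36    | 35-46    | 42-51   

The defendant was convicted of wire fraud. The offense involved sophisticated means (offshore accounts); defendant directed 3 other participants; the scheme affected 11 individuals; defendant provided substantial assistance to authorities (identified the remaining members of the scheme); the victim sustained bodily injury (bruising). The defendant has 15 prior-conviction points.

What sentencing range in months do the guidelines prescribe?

42-51 months

Base offense level for wire fraud: 29.
R1 applies: 29 + 1 = 30.
R2 applies: 30 − 3 = 27.
R3 applies: 27 + 2 = 29.
R4 applies (level before this adjustment is 29 ≥ 25, so +3): 29 + 3 = 32.
R5 applies (level before this adjustment is 32 ≥ 11, so +5): 32 + 5 = 37.
R6 does not apply.
Level 37 exceeds the maximum of 31; capped at 31.
Final offense level: 31.
Criminal history: 15 prior points → Category 3 (11+).
Level 31 falls in the 28-31 band.
Grid: Level 28-31 × Category 3 = 42-51 months.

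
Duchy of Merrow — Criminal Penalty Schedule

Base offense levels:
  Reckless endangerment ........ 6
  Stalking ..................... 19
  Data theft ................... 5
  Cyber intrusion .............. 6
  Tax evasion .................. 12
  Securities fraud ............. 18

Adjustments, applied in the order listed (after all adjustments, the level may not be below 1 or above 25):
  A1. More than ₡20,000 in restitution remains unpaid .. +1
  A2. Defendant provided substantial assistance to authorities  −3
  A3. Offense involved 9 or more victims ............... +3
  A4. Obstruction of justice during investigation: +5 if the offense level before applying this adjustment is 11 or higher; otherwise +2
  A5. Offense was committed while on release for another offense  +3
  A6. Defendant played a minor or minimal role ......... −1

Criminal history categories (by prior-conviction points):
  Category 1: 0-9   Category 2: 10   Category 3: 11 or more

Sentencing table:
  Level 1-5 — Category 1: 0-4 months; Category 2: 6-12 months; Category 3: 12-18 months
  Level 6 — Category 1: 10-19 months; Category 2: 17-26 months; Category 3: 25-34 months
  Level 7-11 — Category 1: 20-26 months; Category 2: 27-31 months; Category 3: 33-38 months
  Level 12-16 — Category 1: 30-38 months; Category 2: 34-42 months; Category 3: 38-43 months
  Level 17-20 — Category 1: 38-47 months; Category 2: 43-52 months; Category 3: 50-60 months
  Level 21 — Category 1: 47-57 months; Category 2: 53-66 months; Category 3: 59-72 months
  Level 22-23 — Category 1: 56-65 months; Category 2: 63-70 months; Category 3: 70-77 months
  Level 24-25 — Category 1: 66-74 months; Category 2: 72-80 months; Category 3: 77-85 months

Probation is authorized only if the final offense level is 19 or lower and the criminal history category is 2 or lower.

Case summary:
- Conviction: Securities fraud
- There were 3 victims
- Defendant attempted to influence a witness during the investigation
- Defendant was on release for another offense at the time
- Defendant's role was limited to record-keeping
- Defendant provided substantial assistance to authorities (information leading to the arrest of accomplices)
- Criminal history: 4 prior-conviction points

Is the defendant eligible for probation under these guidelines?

No

Base offense level for securities fraud: 18.
A1 does not apply.
A2 applies: 18 − 3 = 15.
A3 does not apply.
A4 applies (level before this adjustment is 15 ≥ 11, so +5): 15 + 5 = 20.
A5 applies: 20 + 3 = 23.
A6 applies: 23 − 1 = 22.
Final offense level: 22.
Criminal history: 4 prior points → Category 1 (0-9).
Level 22 falls in the 22-23 band.
Grid: Level 22-23 × Category 1 = 56-65 months.
Probation check: level 22 > 19 and category 1 ≤ 2 → not eligible.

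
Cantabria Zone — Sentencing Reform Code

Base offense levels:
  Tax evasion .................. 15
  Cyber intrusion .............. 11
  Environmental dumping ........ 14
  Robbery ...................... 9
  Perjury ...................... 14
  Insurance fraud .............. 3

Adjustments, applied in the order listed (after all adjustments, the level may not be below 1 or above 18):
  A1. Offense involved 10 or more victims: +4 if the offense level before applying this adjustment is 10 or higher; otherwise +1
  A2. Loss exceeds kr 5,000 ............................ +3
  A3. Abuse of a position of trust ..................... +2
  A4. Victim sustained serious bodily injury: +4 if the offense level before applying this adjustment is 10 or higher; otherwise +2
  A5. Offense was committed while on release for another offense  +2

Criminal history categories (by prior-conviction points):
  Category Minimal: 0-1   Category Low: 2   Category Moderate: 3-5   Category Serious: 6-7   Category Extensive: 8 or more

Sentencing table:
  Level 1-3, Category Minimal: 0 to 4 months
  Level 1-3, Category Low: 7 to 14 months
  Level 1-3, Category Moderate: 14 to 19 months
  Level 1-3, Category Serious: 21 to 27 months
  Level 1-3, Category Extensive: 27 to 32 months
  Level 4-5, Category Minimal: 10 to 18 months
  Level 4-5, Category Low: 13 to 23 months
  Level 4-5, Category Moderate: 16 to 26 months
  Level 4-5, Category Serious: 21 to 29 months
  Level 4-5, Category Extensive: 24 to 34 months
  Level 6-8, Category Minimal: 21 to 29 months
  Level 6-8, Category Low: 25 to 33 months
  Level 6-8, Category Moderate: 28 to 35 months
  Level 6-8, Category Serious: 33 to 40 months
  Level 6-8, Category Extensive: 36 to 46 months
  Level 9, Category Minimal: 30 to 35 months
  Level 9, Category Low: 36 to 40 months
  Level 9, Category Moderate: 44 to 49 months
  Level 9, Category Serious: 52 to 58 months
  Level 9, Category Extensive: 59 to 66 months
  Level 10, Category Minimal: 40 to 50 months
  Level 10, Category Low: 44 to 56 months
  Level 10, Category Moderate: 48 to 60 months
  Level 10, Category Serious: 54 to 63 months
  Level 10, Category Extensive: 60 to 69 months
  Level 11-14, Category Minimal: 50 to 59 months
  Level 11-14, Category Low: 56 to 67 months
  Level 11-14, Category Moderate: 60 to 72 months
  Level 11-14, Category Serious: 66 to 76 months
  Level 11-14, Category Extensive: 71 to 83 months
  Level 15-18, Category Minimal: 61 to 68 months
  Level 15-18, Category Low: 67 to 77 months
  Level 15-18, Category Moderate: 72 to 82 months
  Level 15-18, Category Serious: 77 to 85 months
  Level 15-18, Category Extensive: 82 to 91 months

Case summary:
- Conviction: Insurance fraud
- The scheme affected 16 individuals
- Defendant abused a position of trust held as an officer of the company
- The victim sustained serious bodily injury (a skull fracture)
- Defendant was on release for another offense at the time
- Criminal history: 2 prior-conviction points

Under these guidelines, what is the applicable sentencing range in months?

Base offense level for insurance fraud: 3.
A1 applies (level before this adjustment is 3 < 10, so +1): 3 + 1 = 4.
A2 does not apply.
A3 applies: 4 + 2 = 6.
A4 applies (level before this adjustment is 6 < 10, so +2): 6 + 2 = 8.
A5 applies: 8 + 2 = 10.
Final offense level: 10.
Criminal history: 2 prior points → Category Low (2).
Level 10 falls in the 10 band.
Grid: Level 10 × Category Low = 44-56 months.

44-56 months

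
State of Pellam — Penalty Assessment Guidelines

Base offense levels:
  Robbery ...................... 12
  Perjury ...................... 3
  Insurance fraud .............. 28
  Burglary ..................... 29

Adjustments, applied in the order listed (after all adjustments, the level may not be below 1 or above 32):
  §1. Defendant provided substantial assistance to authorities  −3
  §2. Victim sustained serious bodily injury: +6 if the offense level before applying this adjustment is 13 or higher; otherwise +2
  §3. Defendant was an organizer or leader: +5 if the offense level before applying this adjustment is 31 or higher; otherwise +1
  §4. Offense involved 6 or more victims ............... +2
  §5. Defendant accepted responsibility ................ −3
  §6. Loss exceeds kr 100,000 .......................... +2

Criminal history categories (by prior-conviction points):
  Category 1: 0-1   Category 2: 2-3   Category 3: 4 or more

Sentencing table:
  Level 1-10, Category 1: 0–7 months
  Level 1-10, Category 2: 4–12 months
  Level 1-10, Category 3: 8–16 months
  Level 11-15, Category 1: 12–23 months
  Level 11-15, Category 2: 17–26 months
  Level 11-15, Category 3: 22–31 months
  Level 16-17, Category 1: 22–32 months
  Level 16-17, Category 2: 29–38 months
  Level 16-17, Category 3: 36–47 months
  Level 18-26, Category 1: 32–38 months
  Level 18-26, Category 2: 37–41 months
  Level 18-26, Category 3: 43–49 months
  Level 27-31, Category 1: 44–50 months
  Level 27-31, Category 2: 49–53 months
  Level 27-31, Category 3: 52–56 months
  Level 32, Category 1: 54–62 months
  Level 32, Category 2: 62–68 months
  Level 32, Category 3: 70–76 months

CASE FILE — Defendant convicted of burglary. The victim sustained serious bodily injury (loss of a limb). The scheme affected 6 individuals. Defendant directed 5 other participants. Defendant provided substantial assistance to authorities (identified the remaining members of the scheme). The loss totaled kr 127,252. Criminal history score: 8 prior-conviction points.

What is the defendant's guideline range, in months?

70-76 months

Base offense level for burglary: 29.
§1 applies: 29 − 3 = 26.
§2 applies (level before this adjustment is 26 ≥ 13, so +6): 26 + 6 = 32.
§3 applies (level before this adjustment is 32 ≥ 31, so +5): 32 + 5 = 37.
§4 applies: 37 + 2 = 39.
§6 applies: 39 + 2 = 41.
Level 41 exceeds the maximum of 32; capped at 32.
Final offense level: 32.
Criminal history: 8 prior points → Category 3 (4+).
Level 32 falls in the 32 band.
Grid: Level 32 × Category 3 = 70-76 months.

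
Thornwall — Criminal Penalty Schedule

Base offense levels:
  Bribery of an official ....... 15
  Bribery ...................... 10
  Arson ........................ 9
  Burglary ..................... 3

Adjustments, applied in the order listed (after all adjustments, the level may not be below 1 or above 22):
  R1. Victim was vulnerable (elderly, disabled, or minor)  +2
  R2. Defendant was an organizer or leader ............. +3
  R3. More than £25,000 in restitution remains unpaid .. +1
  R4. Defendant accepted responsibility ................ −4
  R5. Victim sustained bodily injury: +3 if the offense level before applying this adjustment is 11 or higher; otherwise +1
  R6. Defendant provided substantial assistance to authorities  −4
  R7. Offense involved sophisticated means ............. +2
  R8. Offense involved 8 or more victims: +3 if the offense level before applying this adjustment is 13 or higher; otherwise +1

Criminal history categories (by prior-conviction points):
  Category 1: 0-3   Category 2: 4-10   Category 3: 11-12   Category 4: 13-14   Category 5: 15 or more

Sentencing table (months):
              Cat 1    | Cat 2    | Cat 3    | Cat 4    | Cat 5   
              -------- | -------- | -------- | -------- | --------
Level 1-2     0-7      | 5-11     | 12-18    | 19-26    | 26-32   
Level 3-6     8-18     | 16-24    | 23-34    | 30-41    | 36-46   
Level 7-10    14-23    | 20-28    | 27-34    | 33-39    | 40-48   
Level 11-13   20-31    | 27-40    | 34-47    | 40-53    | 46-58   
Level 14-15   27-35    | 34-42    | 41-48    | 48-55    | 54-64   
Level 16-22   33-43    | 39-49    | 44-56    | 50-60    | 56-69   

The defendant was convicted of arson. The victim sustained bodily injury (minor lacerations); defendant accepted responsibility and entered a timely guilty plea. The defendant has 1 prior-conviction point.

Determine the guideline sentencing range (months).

8-18 months

Base offense level for arson: 9.
R2 does not apply.
R4 applies: 9 − 4 = 5.
R5 applies (level before this adjustment is 5 < 11, so +1): 5 + 1 = 6.
R6 does not apply.
R7 does not apply.
Final offense level: 6.
Criminal history: 1 prior point → Category 1 (0-3).
Level 6 falls in the 3-6 band.
Grid: Level 3-6 × Category 1 = 8-18 months.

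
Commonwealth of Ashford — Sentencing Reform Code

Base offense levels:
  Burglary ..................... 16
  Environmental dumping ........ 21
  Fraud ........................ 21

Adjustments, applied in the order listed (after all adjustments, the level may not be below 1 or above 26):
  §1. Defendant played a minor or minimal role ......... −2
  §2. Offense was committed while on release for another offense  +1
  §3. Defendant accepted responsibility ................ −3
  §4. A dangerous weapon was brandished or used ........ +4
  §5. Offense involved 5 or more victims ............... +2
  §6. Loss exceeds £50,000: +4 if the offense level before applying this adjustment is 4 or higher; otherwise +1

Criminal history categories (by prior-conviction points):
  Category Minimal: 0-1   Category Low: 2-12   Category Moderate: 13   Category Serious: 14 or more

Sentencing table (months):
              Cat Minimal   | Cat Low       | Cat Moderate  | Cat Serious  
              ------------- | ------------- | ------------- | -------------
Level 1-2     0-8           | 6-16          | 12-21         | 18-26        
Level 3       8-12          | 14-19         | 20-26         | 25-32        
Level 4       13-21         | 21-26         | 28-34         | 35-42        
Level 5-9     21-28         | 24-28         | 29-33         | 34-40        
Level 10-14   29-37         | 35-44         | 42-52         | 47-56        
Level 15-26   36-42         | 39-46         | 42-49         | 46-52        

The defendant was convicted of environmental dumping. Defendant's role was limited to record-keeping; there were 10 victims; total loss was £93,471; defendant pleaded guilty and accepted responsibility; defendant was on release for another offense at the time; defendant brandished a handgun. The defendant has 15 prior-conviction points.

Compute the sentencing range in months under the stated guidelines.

Base offense level for environmental dumping: 21.
§1 applies: 21 − 2 = 19.
§2 applies: 19 + 1 = 20.
§3 applies: 20 − 3 = 17.
§4 applies: 17 + 4 = 21.
§5 applies: 21 + 2 = 23.
§6 applies (level before this adjustment is 23 ≥ 4, so +4): 23 + 4 = 27.
Level 27 exceeds the maximum of 26; capped at 26.
Final offense level: 26.
Criminal history: 15 prior points → Category Serious (14+).
Level 26 falls in the 15-26 band.
Grid: Level 15-26 × Category Serious = 46-52 months.

46-52 months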